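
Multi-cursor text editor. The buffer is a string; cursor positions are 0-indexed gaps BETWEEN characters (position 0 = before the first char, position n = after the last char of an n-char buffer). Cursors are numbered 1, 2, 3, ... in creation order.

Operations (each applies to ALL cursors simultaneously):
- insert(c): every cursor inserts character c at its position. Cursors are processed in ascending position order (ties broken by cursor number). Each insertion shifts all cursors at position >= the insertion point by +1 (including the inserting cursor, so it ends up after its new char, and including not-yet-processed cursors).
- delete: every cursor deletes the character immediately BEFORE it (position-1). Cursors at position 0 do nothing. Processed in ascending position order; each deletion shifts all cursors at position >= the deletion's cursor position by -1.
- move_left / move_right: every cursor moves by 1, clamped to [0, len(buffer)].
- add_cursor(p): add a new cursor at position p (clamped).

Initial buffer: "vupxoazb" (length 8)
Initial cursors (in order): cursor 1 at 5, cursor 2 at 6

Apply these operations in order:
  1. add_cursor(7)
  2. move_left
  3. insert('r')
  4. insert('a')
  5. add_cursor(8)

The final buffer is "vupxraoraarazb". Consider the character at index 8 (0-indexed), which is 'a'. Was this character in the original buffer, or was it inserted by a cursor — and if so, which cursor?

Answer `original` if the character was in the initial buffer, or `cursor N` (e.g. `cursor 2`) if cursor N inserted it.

Answer: cursor 2

Derivation:
After op 1 (add_cursor(7)): buffer="vupxoazb" (len 8), cursors c1@5 c2@6 c3@7, authorship ........
After op 2 (move_left): buffer="vupxoazb" (len 8), cursors c1@4 c2@5 c3@6, authorship ........
After op 3 (insert('r')): buffer="vupxrorarzb" (len 11), cursors c1@5 c2@7 c3@9, authorship ....1.2.3..
After op 4 (insert('a')): buffer="vupxraoraarazb" (len 14), cursors c1@6 c2@9 c3@12, authorship ....11.22.33..
After op 5 (add_cursor(8)): buffer="vupxraoraarazb" (len 14), cursors c1@6 c4@8 c2@9 c3@12, authorship ....11.22.33..
Authorship (.=original, N=cursor N): . . . . 1 1 . 2 2 . 3 3 . .
Index 8: author = 2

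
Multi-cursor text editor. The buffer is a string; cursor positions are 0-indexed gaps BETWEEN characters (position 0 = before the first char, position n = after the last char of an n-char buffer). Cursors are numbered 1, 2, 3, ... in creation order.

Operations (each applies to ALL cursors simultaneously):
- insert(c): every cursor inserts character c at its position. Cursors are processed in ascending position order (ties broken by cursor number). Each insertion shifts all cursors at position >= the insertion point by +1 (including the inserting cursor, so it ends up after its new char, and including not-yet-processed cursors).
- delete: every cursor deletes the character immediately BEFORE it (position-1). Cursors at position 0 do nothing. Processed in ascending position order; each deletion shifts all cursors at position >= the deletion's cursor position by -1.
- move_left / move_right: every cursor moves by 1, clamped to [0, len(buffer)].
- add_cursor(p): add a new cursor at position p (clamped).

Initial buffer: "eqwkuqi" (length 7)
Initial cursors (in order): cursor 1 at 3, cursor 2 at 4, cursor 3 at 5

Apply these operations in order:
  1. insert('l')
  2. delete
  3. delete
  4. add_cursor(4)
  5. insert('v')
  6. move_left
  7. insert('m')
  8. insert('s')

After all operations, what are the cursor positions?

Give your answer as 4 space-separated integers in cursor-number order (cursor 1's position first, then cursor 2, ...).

After op 1 (insert('l')): buffer="eqwlklulqi" (len 10), cursors c1@4 c2@6 c3@8, authorship ...1.2.3..
After op 2 (delete): buffer="eqwkuqi" (len 7), cursors c1@3 c2@4 c3@5, authorship .......
After op 3 (delete): buffer="eqqi" (len 4), cursors c1@2 c2@2 c3@2, authorship ....
After op 4 (add_cursor(4)): buffer="eqqi" (len 4), cursors c1@2 c2@2 c3@2 c4@4, authorship ....
After op 5 (insert('v')): buffer="eqvvvqiv" (len 8), cursors c1@5 c2@5 c3@5 c4@8, authorship ..123..4
After op 6 (move_left): buffer="eqvvvqiv" (len 8), cursors c1@4 c2@4 c3@4 c4@7, authorship ..123..4
After op 7 (insert('m')): buffer="eqvvmmmvqimv" (len 12), cursors c1@7 c2@7 c3@7 c4@11, authorship ..121233..44
After op 8 (insert('s')): buffer="eqvvmmmsssvqimsv" (len 16), cursors c1@10 c2@10 c3@10 c4@15, authorship ..121231233..444

Answer: 10 10 10 15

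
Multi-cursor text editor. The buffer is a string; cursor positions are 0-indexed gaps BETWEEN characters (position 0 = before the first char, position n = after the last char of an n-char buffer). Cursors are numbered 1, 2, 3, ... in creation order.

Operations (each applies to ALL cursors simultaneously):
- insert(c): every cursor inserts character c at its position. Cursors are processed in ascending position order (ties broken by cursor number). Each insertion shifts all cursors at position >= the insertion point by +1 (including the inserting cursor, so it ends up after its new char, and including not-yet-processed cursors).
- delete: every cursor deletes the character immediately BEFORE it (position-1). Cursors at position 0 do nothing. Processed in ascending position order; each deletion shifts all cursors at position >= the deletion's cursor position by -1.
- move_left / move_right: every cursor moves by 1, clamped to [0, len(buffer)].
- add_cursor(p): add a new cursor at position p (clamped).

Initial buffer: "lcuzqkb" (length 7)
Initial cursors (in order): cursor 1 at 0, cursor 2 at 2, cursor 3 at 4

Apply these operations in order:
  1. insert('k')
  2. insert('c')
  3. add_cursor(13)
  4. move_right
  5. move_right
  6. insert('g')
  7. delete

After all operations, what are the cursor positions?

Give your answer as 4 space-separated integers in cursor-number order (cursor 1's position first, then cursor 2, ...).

After op 1 (insert('k')): buffer="klckuzkqkb" (len 10), cursors c1@1 c2@4 c3@7, authorship 1..2..3...
After op 2 (insert('c')): buffer="kclckcuzkcqkb" (len 13), cursors c1@2 c2@6 c3@10, authorship 11..22..33...
After op 3 (add_cursor(13)): buffer="kclckcuzkcqkb" (len 13), cursors c1@2 c2@6 c3@10 c4@13, authorship 11..22..33...
After op 4 (move_right): buffer="kclckcuzkcqkb" (len 13), cursors c1@3 c2@7 c3@11 c4@13, authorship 11..22..33...
After op 5 (move_right): buffer="kclckcuzkcqkb" (len 13), cursors c1@4 c2@8 c3@12 c4@13, authorship 11..22..33...
After op 6 (insert('g')): buffer="kclcgkcuzgkcqkgbg" (len 17), cursors c1@5 c2@10 c3@15 c4@17, authorship 11..122..233..3.4
After op 7 (delete): buffer="kclckcuzkcqkb" (len 13), cursors c1@4 c2@8 c3@12 c4@13, authorship 11..22..33...

Answer: 4 8 12 13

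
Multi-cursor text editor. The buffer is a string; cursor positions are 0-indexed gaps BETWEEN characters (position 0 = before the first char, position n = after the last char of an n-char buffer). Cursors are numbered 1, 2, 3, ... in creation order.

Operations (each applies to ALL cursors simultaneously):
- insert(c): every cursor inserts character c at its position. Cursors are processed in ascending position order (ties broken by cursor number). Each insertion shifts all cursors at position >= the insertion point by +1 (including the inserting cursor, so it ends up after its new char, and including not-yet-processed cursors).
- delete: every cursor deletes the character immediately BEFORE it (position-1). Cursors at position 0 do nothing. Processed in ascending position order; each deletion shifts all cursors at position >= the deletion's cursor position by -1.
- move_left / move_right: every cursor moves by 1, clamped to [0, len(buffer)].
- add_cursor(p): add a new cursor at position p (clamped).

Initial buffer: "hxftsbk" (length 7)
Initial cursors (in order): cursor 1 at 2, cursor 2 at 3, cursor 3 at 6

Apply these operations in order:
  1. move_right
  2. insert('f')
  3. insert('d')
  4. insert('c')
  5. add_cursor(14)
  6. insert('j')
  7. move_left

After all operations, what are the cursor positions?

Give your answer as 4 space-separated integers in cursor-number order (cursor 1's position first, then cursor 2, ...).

After op 1 (move_right): buffer="hxftsbk" (len 7), cursors c1@3 c2@4 c3@7, authorship .......
After op 2 (insert('f')): buffer="hxfftfsbkf" (len 10), cursors c1@4 c2@6 c3@10, authorship ...1.2...3
After op 3 (insert('d')): buffer="hxffdtfdsbkfd" (len 13), cursors c1@5 c2@8 c3@13, authorship ...11.22...33
After op 4 (insert('c')): buffer="hxffdctfdcsbkfdc" (len 16), cursors c1@6 c2@10 c3@16, authorship ...111.222...333
After op 5 (add_cursor(14)): buffer="hxffdctfdcsbkfdc" (len 16), cursors c1@6 c2@10 c4@14 c3@16, authorship ...111.222...333
After op 6 (insert('j')): buffer="hxffdcjtfdcjsbkfjdcj" (len 20), cursors c1@7 c2@12 c4@17 c3@20, authorship ...1111.2222...34333
After op 7 (move_left): buffer="hxffdcjtfdcjsbkfjdcj" (len 20), cursors c1@6 c2@11 c4@16 c3@19, authorship ...1111.2222...34333

Answer: 6 11 19 16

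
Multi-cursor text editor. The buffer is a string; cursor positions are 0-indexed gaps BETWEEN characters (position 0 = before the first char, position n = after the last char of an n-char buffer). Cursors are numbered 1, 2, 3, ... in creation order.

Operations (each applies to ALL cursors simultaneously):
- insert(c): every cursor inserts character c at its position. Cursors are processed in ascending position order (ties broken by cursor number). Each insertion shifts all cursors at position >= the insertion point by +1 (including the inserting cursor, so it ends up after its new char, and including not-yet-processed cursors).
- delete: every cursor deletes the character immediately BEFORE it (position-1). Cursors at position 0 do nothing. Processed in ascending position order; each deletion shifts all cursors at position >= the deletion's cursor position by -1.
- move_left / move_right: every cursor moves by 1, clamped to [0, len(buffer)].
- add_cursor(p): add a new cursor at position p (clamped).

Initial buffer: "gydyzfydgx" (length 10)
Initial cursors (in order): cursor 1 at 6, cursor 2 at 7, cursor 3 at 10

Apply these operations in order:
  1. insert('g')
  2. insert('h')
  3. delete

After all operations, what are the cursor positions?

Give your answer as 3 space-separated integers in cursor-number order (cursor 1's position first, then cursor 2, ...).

After op 1 (insert('g')): buffer="gydyzfgygdgxg" (len 13), cursors c1@7 c2@9 c3@13, authorship ......1.2...3
After op 2 (insert('h')): buffer="gydyzfghyghdgxgh" (len 16), cursors c1@8 c2@11 c3@16, authorship ......11.22...33
After op 3 (delete): buffer="gydyzfgygdgxg" (len 13), cursors c1@7 c2@9 c3@13, authorship ......1.2...3

Answer: 7 9 13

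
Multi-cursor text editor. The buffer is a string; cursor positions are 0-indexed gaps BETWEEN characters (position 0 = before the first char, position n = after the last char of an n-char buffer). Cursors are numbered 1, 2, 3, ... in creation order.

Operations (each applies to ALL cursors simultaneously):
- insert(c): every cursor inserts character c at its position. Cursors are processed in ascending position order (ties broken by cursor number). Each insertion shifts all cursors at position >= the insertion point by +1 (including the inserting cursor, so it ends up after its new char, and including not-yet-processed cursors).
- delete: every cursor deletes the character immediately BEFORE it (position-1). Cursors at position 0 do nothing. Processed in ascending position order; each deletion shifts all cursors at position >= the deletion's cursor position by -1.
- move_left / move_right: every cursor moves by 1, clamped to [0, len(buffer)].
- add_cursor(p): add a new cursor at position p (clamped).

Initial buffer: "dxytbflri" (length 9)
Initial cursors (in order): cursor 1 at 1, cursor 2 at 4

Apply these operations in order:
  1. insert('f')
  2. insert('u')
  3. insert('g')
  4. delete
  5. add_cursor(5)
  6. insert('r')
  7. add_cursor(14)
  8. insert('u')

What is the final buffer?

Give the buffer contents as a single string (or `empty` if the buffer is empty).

Answer: dfuruxyrutfurubfluri

Derivation:
After op 1 (insert('f')): buffer="dfxytfbflri" (len 11), cursors c1@2 c2@6, authorship .1...2.....
After op 2 (insert('u')): buffer="dfuxytfubflri" (len 13), cursors c1@3 c2@8, authorship .11...22.....
After op 3 (insert('g')): buffer="dfugxytfugbflri" (len 15), cursors c1@4 c2@10, authorship .111...222.....
After op 4 (delete): buffer="dfuxytfubflri" (len 13), cursors c1@3 c2@8, authorship .11...22.....
After op 5 (add_cursor(5)): buffer="dfuxytfubflri" (len 13), cursors c1@3 c3@5 c2@8, authorship .11...22.....
After op 6 (insert('r')): buffer="dfurxyrtfurbflri" (len 16), cursors c1@4 c3@7 c2@11, authorship .111..3.222.....
After op 7 (add_cursor(14)): buffer="dfurxyrtfurbflri" (len 16), cursors c1@4 c3@7 c2@11 c4@14, authorship .111..3.222.....
After op 8 (insert('u')): buffer="dfuruxyrutfurubfluri" (len 20), cursors c1@5 c3@9 c2@14 c4@18, authorship .1111..33.2222...4..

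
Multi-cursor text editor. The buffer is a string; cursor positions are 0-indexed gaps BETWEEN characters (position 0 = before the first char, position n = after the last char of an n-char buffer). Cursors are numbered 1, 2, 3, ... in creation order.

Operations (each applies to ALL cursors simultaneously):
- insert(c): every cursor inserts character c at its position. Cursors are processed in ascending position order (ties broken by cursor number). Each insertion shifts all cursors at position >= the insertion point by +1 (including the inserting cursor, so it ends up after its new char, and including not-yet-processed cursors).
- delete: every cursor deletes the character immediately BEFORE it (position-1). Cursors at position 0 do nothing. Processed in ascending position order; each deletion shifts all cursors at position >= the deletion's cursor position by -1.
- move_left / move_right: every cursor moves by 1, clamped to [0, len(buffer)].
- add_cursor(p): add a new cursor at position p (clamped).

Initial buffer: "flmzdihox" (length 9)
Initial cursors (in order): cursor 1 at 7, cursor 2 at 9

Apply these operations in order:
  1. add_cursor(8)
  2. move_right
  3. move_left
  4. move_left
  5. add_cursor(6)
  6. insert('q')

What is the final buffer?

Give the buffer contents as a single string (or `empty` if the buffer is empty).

Answer: flmzdiqqhqqox

Derivation:
After op 1 (add_cursor(8)): buffer="flmzdihox" (len 9), cursors c1@7 c3@8 c2@9, authorship .........
After op 2 (move_right): buffer="flmzdihox" (len 9), cursors c1@8 c2@9 c3@9, authorship .........
After op 3 (move_left): buffer="flmzdihox" (len 9), cursors c1@7 c2@8 c3@8, authorship .........
After op 4 (move_left): buffer="flmzdihox" (len 9), cursors c1@6 c2@7 c3@7, authorship .........
After op 5 (add_cursor(6)): buffer="flmzdihox" (len 9), cursors c1@6 c4@6 c2@7 c3@7, authorship .........
After op 6 (insert('q')): buffer="flmzdiqqhqqox" (len 13), cursors c1@8 c4@8 c2@11 c3@11, authorship ......14.23..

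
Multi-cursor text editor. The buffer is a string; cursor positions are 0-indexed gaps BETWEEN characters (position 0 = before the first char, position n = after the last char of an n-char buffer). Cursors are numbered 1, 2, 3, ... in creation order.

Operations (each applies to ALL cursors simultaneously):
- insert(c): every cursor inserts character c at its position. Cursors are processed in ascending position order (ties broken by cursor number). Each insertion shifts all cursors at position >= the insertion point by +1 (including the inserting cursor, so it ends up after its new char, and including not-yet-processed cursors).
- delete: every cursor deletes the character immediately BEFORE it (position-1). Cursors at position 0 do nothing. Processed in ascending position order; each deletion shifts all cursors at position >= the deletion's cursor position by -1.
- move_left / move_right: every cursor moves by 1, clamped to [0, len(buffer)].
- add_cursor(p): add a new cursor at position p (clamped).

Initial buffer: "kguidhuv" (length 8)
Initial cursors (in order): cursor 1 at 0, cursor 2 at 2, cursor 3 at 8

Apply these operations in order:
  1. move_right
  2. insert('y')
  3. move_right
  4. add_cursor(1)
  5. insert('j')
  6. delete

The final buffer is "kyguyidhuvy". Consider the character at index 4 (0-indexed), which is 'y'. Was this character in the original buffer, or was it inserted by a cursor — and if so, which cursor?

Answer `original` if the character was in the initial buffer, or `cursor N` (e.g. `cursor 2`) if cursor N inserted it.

After op 1 (move_right): buffer="kguidhuv" (len 8), cursors c1@1 c2@3 c3@8, authorship ........
After op 2 (insert('y')): buffer="kyguyidhuvy" (len 11), cursors c1@2 c2@5 c3@11, authorship .1..2.....3
After op 3 (move_right): buffer="kyguyidhuvy" (len 11), cursors c1@3 c2@6 c3@11, authorship .1..2.....3
After op 4 (add_cursor(1)): buffer="kyguyidhuvy" (len 11), cursors c4@1 c1@3 c2@6 c3@11, authorship .1..2.....3
After op 5 (insert('j')): buffer="kjygjuyijdhuvyj" (len 15), cursors c4@2 c1@5 c2@9 c3@15, authorship .41.1.2.2....33
After op 6 (delete): buffer="kyguyidhuvy" (len 11), cursors c4@1 c1@3 c2@6 c3@11, authorship .1..2.....3
Authorship (.=original, N=cursor N): . 1 . . 2 . . . . . 3
Index 4: author = 2

Answer: cursor 2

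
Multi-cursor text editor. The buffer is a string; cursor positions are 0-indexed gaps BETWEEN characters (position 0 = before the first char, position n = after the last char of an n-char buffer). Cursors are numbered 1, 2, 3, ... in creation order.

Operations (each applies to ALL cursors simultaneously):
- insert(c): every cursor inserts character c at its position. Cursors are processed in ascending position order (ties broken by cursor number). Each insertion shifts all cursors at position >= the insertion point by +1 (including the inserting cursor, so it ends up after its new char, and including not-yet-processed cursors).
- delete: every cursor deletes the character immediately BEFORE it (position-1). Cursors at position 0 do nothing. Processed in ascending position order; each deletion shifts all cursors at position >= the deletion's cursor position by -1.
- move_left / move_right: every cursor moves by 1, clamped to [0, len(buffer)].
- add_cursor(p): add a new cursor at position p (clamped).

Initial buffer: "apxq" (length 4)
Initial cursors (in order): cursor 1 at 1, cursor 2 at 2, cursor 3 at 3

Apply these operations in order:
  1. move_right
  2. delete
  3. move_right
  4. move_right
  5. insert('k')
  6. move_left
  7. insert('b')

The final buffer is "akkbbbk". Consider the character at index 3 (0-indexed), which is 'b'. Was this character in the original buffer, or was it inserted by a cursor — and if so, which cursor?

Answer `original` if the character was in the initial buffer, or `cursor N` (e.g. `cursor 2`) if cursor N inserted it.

After op 1 (move_right): buffer="apxq" (len 4), cursors c1@2 c2@3 c3@4, authorship ....
After op 2 (delete): buffer="a" (len 1), cursors c1@1 c2@1 c3@1, authorship .
After op 3 (move_right): buffer="a" (len 1), cursors c1@1 c2@1 c3@1, authorship .
After op 4 (move_right): buffer="a" (len 1), cursors c1@1 c2@1 c3@1, authorship .
After op 5 (insert('k')): buffer="akkk" (len 4), cursors c1@4 c2@4 c3@4, authorship .123
After op 6 (move_left): buffer="akkk" (len 4), cursors c1@3 c2@3 c3@3, authorship .123
After op 7 (insert('b')): buffer="akkbbbk" (len 7), cursors c1@6 c2@6 c3@6, authorship .121233
Authorship (.=original, N=cursor N): . 1 2 1 2 3 3
Index 3: author = 1

Answer: cursor 1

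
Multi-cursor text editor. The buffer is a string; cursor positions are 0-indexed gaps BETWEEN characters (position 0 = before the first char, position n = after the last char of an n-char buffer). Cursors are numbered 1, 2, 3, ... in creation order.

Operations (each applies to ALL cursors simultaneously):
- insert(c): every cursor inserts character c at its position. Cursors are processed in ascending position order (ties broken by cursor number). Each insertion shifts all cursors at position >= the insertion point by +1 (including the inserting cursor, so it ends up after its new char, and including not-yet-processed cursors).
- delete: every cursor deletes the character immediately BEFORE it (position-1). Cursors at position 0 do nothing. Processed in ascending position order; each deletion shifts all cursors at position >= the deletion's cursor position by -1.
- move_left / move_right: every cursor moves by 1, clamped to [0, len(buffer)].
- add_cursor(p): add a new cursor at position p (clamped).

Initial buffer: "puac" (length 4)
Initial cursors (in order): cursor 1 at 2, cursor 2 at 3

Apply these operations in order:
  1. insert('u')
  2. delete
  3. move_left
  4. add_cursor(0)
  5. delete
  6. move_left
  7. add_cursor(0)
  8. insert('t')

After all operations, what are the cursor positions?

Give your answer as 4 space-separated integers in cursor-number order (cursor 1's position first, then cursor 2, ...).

Answer: 4 4 4 4

Derivation:
After op 1 (insert('u')): buffer="puuauc" (len 6), cursors c1@3 c2@5, authorship ..1.2.
After op 2 (delete): buffer="puac" (len 4), cursors c1@2 c2@3, authorship ....
After op 3 (move_left): buffer="puac" (len 4), cursors c1@1 c2@2, authorship ....
After op 4 (add_cursor(0)): buffer="puac" (len 4), cursors c3@0 c1@1 c2@2, authorship ....
After op 5 (delete): buffer="ac" (len 2), cursors c1@0 c2@0 c3@0, authorship ..
After op 6 (move_left): buffer="ac" (len 2), cursors c1@0 c2@0 c3@0, authorship ..
After op 7 (add_cursor(0)): buffer="ac" (len 2), cursors c1@0 c2@0 c3@0 c4@0, authorship ..
After op 8 (insert('t')): buffer="ttttac" (len 6), cursors c1@4 c2@4 c3@4 c4@4, authorship 1234..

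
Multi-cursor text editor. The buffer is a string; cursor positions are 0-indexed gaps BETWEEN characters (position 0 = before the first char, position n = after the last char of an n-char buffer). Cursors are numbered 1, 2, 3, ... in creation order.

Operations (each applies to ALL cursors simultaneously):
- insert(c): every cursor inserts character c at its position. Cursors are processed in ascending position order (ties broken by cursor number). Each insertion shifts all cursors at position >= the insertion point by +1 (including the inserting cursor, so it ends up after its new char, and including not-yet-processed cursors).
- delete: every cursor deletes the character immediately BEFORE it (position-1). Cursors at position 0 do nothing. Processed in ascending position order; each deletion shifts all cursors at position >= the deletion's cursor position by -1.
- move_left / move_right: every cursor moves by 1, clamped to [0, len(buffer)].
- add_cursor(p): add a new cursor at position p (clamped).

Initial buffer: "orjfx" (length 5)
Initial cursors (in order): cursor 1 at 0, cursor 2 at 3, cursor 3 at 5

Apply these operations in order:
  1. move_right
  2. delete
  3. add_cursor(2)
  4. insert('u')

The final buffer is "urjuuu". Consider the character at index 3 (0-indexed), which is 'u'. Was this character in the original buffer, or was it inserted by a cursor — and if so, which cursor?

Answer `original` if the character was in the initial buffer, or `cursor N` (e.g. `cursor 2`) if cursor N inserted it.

After op 1 (move_right): buffer="orjfx" (len 5), cursors c1@1 c2@4 c3@5, authorship .....
After op 2 (delete): buffer="rj" (len 2), cursors c1@0 c2@2 c3@2, authorship ..
After op 3 (add_cursor(2)): buffer="rj" (len 2), cursors c1@0 c2@2 c3@2 c4@2, authorship ..
After op 4 (insert('u')): buffer="urjuuu" (len 6), cursors c1@1 c2@6 c3@6 c4@6, authorship 1..234
Authorship (.=original, N=cursor N): 1 . . 2 3 4
Index 3: author = 2

Answer: cursor 2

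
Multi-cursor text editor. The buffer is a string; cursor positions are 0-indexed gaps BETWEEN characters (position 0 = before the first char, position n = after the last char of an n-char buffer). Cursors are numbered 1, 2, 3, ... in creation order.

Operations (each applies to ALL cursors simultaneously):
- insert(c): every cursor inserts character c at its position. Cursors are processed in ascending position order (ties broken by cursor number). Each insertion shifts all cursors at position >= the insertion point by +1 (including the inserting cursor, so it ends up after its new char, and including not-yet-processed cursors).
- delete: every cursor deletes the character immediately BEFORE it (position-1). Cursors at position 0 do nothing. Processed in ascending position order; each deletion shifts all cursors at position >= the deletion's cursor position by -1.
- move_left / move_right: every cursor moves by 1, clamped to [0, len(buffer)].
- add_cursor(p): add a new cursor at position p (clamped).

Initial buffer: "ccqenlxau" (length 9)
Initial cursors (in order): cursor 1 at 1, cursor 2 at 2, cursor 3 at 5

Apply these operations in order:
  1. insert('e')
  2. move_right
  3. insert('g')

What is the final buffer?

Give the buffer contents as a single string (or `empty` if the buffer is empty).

Answer: cecgeqgenelgxau

Derivation:
After op 1 (insert('e')): buffer="ceceqenelxau" (len 12), cursors c1@2 c2@4 c3@8, authorship .1.2...3....
After op 2 (move_right): buffer="ceceqenelxau" (len 12), cursors c1@3 c2@5 c3@9, authorship .1.2...3....
After op 3 (insert('g')): buffer="cecgeqgenelgxau" (len 15), cursors c1@4 c2@7 c3@12, authorship .1.12.2..3.3...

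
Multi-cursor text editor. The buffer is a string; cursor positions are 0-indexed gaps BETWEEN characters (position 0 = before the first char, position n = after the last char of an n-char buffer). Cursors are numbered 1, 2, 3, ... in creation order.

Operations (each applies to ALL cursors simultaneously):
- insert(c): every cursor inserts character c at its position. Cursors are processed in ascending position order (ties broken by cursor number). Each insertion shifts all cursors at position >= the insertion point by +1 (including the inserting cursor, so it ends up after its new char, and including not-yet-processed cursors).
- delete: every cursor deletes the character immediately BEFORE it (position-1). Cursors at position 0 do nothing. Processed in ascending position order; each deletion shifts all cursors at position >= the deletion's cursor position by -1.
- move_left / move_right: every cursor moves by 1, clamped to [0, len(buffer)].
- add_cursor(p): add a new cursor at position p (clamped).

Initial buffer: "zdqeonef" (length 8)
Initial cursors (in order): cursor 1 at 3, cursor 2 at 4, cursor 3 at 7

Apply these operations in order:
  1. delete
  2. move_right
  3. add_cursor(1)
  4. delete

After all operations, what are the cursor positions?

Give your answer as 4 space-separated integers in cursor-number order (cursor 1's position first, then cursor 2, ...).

Answer: 0 0 1 0

Derivation:
After op 1 (delete): buffer="zdonf" (len 5), cursors c1@2 c2@2 c3@4, authorship .....
After op 2 (move_right): buffer="zdonf" (len 5), cursors c1@3 c2@3 c3@5, authorship .....
After op 3 (add_cursor(1)): buffer="zdonf" (len 5), cursors c4@1 c1@3 c2@3 c3@5, authorship .....
After op 4 (delete): buffer="n" (len 1), cursors c1@0 c2@0 c4@0 c3@1, authorship .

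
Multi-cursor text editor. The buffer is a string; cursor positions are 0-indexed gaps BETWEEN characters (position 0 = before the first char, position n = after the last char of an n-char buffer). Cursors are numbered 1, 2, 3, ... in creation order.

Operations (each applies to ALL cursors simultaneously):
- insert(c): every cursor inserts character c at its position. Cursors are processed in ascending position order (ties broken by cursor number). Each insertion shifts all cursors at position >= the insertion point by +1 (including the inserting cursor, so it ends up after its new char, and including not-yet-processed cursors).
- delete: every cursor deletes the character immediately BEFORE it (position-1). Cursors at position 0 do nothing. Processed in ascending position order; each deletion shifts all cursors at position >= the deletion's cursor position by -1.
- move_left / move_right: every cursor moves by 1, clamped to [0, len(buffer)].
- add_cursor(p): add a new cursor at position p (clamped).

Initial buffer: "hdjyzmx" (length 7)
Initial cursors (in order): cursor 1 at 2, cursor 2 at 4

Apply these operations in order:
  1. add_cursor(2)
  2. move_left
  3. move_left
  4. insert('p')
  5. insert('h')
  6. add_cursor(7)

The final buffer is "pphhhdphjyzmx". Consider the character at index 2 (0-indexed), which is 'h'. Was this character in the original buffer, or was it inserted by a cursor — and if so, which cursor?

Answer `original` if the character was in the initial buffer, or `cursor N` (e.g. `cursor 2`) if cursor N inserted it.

After op 1 (add_cursor(2)): buffer="hdjyzmx" (len 7), cursors c1@2 c3@2 c2@4, authorship .......
After op 2 (move_left): buffer="hdjyzmx" (len 7), cursors c1@1 c3@1 c2@3, authorship .......
After op 3 (move_left): buffer="hdjyzmx" (len 7), cursors c1@0 c3@0 c2@2, authorship .......
After op 4 (insert('p')): buffer="pphdpjyzmx" (len 10), cursors c1@2 c3@2 c2@5, authorship 13..2.....
After op 5 (insert('h')): buffer="pphhhdphjyzmx" (len 13), cursors c1@4 c3@4 c2@8, authorship 1313..22.....
After op 6 (add_cursor(7)): buffer="pphhhdphjyzmx" (len 13), cursors c1@4 c3@4 c4@7 c2@8, authorship 1313..22.....
Authorship (.=original, N=cursor N): 1 3 1 3 . . 2 2 . . . . .
Index 2: author = 1

Answer: cursor 1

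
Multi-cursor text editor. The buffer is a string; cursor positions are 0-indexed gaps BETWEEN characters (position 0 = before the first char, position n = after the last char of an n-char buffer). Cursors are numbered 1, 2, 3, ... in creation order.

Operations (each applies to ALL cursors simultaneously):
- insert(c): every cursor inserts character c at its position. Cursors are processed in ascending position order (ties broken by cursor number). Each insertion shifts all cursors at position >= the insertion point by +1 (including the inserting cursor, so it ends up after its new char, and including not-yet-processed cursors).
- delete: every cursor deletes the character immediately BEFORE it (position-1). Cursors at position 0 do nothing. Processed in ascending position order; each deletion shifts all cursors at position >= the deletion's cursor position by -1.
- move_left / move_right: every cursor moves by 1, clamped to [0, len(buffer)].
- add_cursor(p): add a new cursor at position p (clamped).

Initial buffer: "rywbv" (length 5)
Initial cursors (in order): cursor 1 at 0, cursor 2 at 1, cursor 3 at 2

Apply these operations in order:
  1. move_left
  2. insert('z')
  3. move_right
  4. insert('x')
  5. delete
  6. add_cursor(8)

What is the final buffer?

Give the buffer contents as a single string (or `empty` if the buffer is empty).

Answer: zzrzywbv

Derivation:
After op 1 (move_left): buffer="rywbv" (len 5), cursors c1@0 c2@0 c3@1, authorship .....
After op 2 (insert('z')): buffer="zzrzywbv" (len 8), cursors c1@2 c2@2 c3@4, authorship 12.3....
After op 3 (move_right): buffer="zzrzywbv" (len 8), cursors c1@3 c2@3 c3@5, authorship 12.3....
After op 4 (insert('x')): buffer="zzrxxzyxwbv" (len 11), cursors c1@5 c2@5 c3@8, authorship 12.123.3...
After op 5 (delete): buffer="zzrzywbv" (len 8), cursors c1@3 c2@3 c3@5, authorship 12.3....
After op 6 (add_cursor(8)): buffer="zzrzywbv" (len 8), cursors c1@3 c2@3 c3@5 c4@8, authorship 12.3....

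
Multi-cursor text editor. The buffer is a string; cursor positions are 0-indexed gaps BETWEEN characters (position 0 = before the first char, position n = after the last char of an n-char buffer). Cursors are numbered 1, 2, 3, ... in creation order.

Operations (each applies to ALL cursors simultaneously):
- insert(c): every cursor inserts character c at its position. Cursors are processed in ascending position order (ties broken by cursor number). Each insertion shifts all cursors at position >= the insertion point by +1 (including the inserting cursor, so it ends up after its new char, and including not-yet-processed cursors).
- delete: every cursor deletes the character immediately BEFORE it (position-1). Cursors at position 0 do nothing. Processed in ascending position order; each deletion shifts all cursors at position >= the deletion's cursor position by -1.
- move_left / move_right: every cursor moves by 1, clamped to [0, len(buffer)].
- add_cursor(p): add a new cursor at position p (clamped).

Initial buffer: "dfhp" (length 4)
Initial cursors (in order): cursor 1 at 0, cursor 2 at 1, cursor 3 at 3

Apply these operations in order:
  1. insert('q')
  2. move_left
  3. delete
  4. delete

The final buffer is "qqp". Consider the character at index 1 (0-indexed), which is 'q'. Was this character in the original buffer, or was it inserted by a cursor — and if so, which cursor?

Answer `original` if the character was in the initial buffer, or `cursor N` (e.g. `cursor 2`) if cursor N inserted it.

Answer: cursor 3

Derivation:
After op 1 (insert('q')): buffer="qdqfhqp" (len 7), cursors c1@1 c2@3 c3@6, authorship 1.2..3.
After op 2 (move_left): buffer="qdqfhqp" (len 7), cursors c1@0 c2@2 c3@5, authorship 1.2..3.
After op 3 (delete): buffer="qqfqp" (len 5), cursors c1@0 c2@1 c3@3, authorship 12.3.
After op 4 (delete): buffer="qqp" (len 3), cursors c1@0 c2@0 c3@1, authorship 23.
Authorship (.=original, N=cursor N): 2 3 .
Index 1: author = 3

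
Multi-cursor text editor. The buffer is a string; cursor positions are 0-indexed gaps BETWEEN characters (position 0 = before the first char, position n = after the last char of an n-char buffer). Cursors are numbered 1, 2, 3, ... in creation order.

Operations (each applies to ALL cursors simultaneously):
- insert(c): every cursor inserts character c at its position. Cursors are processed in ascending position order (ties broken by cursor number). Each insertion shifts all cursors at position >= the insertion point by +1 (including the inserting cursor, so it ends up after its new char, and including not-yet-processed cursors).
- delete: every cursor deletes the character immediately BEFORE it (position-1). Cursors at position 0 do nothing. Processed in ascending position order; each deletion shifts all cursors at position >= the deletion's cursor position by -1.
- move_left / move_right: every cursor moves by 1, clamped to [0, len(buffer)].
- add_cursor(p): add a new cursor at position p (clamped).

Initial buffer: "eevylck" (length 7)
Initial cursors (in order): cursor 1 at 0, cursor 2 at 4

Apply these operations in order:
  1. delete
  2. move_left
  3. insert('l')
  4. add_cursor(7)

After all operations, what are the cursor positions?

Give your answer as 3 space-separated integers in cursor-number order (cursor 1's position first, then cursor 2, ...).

After op 1 (delete): buffer="eevlck" (len 6), cursors c1@0 c2@3, authorship ......
After op 2 (move_left): buffer="eevlck" (len 6), cursors c1@0 c2@2, authorship ......
After op 3 (insert('l')): buffer="leelvlck" (len 8), cursors c1@1 c2@4, authorship 1..2....
After op 4 (add_cursor(7)): buffer="leelvlck" (len 8), cursors c1@1 c2@4 c3@7, authorship 1..2....

Answer: 1 4 7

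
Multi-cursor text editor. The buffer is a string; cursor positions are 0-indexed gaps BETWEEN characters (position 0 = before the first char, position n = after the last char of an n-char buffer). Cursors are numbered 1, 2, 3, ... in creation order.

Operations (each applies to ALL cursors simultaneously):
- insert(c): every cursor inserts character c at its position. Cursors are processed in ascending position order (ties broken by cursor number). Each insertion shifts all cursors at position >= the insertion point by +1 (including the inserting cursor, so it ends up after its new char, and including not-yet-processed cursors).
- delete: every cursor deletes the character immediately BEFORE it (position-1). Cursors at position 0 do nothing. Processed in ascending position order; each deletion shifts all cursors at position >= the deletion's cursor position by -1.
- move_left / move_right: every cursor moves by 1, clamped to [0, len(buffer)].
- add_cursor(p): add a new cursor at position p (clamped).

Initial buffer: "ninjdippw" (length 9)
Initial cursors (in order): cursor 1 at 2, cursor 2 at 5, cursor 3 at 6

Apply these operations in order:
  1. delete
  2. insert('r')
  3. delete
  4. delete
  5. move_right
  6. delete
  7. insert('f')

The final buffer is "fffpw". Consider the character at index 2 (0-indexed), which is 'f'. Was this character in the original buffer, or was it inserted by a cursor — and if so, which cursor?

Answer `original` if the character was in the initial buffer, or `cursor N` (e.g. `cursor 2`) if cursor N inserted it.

Answer: cursor 3

Derivation:
After op 1 (delete): buffer="nnjppw" (len 6), cursors c1@1 c2@3 c3@3, authorship ......
After op 2 (insert('r')): buffer="nrnjrrppw" (len 9), cursors c1@2 c2@6 c3@6, authorship .1..23...
After op 3 (delete): buffer="nnjppw" (len 6), cursors c1@1 c2@3 c3@3, authorship ......
After op 4 (delete): buffer="ppw" (len 3), cursors c1@0 c2@0 c3@0, authorship ...
After op 5 (move_right): buffer="ppw" (len 3), cursors c1@1 c2@1 c3@1, authorship ...
After op 6 (delete): buffer="pw" (len 2), cursors c1@0 c2@0 c3@0, authorship ..
After op 7 (insert('f')): buffer="fffpw" (len 5), cursors c1@3 c2@3 c3@3, authorship 123..
Authorship (.=original, N=cursor N): 1 2 3 . .
Index 2: author = 3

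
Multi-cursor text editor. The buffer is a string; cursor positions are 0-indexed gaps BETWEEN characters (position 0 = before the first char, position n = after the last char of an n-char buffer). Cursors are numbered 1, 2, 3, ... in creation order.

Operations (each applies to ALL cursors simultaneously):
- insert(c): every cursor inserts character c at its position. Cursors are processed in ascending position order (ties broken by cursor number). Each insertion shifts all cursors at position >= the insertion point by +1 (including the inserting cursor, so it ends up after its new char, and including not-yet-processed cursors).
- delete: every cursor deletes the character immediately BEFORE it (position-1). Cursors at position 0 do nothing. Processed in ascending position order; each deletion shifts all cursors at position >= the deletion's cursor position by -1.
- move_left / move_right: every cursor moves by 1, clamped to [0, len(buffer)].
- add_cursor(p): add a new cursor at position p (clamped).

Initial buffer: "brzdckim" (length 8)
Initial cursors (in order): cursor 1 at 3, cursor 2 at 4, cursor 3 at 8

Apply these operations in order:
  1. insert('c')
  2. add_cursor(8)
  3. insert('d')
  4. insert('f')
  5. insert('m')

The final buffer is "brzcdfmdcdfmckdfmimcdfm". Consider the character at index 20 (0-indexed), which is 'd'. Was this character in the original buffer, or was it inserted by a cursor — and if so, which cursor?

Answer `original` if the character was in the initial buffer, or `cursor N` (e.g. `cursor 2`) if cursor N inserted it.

Answer: cursor 3

Derivation:
After op 1 (insert('c')): buffer="brzcdcckimc" (len 11), cursors c1@4 c2@6 c3@11, authorship ...1.2....3
After op 2 (add_cursor(8)): buffer="brzcdcckimc" (len 11), cursors c1@4 c2@6 c4@8 c3@11, authorship ...1.2....3
After op 3 (insert('d')): buffer="brzcddcdckdimcd" (len 15), cursors c1@5 c2@8 c4@11 c3@15, authorship ...11.22..4..33
After op 4 (insert('f')): buffer="brzcdfdcdfckdfimcdf" (len 19), cursors c1@6 c2@10 c4@14 c3@19, authorship ...111.222..44..333
After op 5 (insert('m')): buffer="brzcdfmdcdfmckdfmimcdfm" (len 23), cursors c1@7 c2@12 c4@17 c3@23, authorship ...1111.2222..444..3333
Authorship (.=original, N=cursor N): . . . 1 1 1 1 . 2 2 2 2 . . 4 4 4 . . 3 3 3 3
Index 20: author = 3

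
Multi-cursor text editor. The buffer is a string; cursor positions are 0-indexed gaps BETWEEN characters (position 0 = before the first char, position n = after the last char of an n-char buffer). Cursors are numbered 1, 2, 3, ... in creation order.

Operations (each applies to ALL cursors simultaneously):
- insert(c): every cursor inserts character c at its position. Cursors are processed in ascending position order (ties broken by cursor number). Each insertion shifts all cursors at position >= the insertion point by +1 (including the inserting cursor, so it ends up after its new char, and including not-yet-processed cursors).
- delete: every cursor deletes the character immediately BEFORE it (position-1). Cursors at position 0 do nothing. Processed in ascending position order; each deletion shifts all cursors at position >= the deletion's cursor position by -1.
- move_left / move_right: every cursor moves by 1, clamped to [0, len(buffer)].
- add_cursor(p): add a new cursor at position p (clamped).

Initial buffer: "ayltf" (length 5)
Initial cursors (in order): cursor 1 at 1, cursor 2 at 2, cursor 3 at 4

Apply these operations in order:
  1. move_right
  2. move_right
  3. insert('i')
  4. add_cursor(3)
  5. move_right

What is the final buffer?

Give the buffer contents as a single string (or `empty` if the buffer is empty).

After op 1 (move_right): buffer="ayltf" (len 5), cursors c1@2 c2@3 c3@5, authorship .....
After op 2 (move_right): buffer="ayltf" (len 5), cursors c1@3 c2@4 c3@5, authorship .....
After op 3 (insert('i')): buffer="aylitifi" (len 8), cursors c1@4 c2@6 c3@8, authorship ...1.2.3
After op 4 (add_cursor(3)): buffer="aylitifi" (len 8), cursors c4@3 c1@4 c2@6 c3@8, authorship ...1.2.3
After op 5 (move_right): buffer="aylitifi" (len 8), cursors c4@4 c1@5 c2@7 c3@8, authorship ...1.2.3

Answer: aylitifi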